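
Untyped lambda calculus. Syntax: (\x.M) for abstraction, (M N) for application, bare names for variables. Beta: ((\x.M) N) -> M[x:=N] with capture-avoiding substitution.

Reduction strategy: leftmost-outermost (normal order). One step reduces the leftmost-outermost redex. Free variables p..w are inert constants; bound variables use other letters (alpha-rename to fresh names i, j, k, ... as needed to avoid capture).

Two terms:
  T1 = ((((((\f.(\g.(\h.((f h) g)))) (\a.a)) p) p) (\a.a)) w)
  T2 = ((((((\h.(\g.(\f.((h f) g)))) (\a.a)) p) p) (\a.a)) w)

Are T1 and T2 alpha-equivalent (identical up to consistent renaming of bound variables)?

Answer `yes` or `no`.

Answer: yes

Derivation:
Term 1: ((((((\f.(\g.(\h.((f h) g)))) (\a.a)) p) p) (\a.a)) w)
Term 2: ((((((\h.(\g.(\f.((h f) g)))) (\a.a)) p) p) (\a.a)) w)
Alpha-equivalence: compare structure up to binder renaming.
Result: True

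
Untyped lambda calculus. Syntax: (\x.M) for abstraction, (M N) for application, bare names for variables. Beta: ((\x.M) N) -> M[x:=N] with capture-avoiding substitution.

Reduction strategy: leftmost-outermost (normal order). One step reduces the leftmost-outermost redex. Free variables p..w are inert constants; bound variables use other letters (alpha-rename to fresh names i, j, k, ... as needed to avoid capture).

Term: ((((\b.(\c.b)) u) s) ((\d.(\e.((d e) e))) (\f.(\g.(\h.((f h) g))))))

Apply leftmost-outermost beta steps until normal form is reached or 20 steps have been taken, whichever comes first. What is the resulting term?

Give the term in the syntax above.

Answer: (u (\e.(\h.((e h) e))))

Derivation:
Step 0: ((((\b.(\c.b)) u) s) ((\d.(\e.((d e) e))) (\f.(\g.(\h.((f h) g))))))
Step 1: (((\c.u) s) ((\d.(\e.((d e) e))) (\f.(\g.(\h.((f h) g))))))
Step 2: (u ((\d.(\e.((d e) e))) (\f.(\g.(\h.((f h) g))))))
Step 3: (u (\e.(((\f.(\g.(\h.((f h) g)))) e) e)))
Step 4: (u (\e.((\g.(\h.((e h) g))) e)))
Step 5: (u (\e.(\h.((e h) e))))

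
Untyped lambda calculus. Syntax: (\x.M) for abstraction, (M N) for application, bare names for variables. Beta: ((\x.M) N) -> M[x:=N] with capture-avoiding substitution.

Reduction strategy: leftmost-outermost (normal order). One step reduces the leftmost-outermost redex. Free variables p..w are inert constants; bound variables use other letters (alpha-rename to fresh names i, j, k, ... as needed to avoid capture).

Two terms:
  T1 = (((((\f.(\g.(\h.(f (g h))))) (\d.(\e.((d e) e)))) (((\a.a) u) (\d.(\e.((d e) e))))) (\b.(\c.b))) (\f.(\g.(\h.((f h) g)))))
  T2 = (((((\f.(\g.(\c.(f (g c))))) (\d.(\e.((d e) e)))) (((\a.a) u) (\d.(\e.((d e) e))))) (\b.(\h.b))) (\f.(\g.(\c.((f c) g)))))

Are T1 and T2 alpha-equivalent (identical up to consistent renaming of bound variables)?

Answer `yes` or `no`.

Term 1: (((((\f.(\g.(\h.(f (g h))))) (\d.(\e.((d e) e)))) (((\a.a) u) (\d.(\e.((d e) e))))) (\b.(\c.b))) (\f.(\g.(\h.((f h) g)))))
Term 2: (((((\f.(\g.(\c.(f (g c))))) (\d.(\e.((d e) e)))) (((\a.a) u) (\d.(\e.((d e) e))))) (\b.(\h.b))) (\f.(\g.(\c.((f c) g)))))
Alpha-equivalence: compare structure up to binder renaming.
Result: True

Answer: yes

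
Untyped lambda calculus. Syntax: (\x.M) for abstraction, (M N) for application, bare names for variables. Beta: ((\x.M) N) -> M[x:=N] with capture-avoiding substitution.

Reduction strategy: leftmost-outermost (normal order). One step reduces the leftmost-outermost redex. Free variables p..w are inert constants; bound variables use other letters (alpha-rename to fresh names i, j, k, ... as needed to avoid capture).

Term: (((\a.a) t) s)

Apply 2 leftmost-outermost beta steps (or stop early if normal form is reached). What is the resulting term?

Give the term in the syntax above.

Answer: (t s)

Derivation:
Step 0: (((\a.a) t) s)
Step 1: (t s)
Step 2: (normal form reached)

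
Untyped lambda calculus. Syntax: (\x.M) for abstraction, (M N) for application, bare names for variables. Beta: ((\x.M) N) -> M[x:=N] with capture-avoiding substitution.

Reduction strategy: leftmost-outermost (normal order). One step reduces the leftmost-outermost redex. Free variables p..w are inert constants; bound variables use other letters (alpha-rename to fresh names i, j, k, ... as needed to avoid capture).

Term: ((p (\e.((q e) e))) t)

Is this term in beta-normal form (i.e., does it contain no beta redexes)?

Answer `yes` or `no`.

Answer: yes

Derivation:
Term: ((p (\e.((q e) e))) t)
No beta redexes found.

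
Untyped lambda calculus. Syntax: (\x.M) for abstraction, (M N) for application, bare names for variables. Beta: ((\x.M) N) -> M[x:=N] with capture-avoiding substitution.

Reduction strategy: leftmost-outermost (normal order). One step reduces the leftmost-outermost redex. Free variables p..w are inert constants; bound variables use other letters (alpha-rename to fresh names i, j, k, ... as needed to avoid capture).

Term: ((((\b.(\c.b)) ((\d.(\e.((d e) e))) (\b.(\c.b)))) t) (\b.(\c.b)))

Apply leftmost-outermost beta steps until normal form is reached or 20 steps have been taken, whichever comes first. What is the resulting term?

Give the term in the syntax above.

Step 0: ((((\b.(\c.b)) ((\d.(\e.((d e) e))) (\b.(\c.b)))) t) (\b.(\c.b)))
Step 1: (((\c.((\d.(\e.((d e) e))) (\b.(\c.b)))) t) (\b.(\c.b)))
Step 2: (((\d.(\e.((d e) e))) (\b.(\c.b))) (\b.(\c.b)))
Step 3: ((\e.(((\b.(\c.b)) e) e)) (\b.(\c.b)))
Step 4: (((\b.(\c.b)) (\b.(\c.b))) (\b.(\c.b)))
Step 5: ((\c.(\b.(\c.b))) (\b.(\c.b)))
Step 6: (\b.(\c.b))

Answer: (\b.(\c.b))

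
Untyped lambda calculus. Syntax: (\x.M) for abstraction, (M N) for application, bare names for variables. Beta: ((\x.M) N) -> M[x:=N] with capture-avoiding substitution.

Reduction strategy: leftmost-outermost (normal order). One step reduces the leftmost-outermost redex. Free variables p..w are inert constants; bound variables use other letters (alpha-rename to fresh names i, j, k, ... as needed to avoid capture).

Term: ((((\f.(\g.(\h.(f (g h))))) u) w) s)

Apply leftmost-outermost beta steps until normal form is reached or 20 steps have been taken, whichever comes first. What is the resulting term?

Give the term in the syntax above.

Step 0: ((((\f.(\g.(\h.(f (g h))))) u) w) s)
Step 1: (((\g.(\h.(u (g h)))) w) s)
Step 2: ((\h.(u (w h))) s)
Step 3: (u (w s))

Answer: (u (w s))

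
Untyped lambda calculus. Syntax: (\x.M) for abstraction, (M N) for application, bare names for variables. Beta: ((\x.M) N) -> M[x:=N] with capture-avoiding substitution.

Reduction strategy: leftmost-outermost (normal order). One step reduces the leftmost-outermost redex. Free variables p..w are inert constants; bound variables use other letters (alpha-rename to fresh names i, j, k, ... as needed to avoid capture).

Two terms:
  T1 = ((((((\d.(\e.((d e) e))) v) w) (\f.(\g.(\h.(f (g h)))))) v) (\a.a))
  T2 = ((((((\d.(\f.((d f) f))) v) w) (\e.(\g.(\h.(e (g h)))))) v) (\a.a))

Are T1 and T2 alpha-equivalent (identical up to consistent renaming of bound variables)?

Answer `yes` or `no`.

Term 1: ((((((\d.(\e.((d e) e))) v) w) (\f.(\g.(\h.(f (g h)))))) v) (\a.a))
Term 2: ((((((\d.(\f.((d f) f))) v) w) (\e.(\g.(\h.(e (g h)))))) v) (\a.a))
Alpha-equivalence: compare structure up to binder renaming.
Result: True

Answer: yes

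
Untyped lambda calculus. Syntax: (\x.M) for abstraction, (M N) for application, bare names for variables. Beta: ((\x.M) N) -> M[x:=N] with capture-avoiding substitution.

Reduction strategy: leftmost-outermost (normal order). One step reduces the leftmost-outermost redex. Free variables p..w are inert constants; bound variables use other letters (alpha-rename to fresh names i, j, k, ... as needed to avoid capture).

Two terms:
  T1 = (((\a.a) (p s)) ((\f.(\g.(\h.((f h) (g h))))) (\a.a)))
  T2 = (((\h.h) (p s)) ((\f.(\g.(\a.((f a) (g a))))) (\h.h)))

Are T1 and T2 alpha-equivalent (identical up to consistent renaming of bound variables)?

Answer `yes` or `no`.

Term 1: (((\a.a) (p s)) ((\f.(\g.(\h.((f h) (g h))))) (\a.a)))
Term 2: (((\h.h) (p s)) ((\f.(\g.(\a.((f a) (g a))))) (\h.h)))
Alpha-equivalence: compare structure up to binder renaming.
Result: True

Answer: yes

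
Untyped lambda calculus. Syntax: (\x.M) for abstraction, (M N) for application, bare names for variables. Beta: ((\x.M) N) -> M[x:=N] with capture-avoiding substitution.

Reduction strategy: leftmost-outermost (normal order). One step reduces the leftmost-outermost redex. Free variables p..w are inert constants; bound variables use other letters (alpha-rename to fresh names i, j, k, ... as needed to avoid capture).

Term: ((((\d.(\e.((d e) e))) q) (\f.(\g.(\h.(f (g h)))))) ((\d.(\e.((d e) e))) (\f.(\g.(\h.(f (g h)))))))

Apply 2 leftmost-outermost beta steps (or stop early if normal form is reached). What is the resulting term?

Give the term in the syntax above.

Answer: (((q (\f.(\g.(\h.(f (g h)))))) (\f.(\g.(\h.(f (g h)))))) ((\d.(\e.((d e) e))) (\f.(\g.(\h.(f (g h)))))))

Derivation:
Step 0: ((((\d.(\e.((d e) e))) q) (\f.(\g.(\h.(f (g h)))))) ((\d.(\e.((d e) e))) (\f.(\g.(\h.(f (g h)))))))
Step 1: (((\e.((q e) e)) (\f.(\g.(\h.(f (g h)))))) ((\d.(\e.((d e) e))) (\f.(\g.(\h.(f (g h)))))))
Step 2: (((q (\f.(\g.(\h.(f (g h)))))) (\f.(\g.(\h.(f (g h)))))) ((\d.(\e.((d e) e))) (\f.(\g.(\h.(f (g h)))))))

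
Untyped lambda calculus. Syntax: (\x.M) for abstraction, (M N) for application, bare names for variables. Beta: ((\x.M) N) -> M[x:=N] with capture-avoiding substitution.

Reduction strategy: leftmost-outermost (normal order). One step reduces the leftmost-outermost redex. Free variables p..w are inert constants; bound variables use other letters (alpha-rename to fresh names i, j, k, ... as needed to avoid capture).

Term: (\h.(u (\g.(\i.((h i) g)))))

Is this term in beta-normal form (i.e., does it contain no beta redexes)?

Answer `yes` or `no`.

Term: (\h.(u (\g.(\i.((h i) g)))))
No beta redexes found.

Answer: yes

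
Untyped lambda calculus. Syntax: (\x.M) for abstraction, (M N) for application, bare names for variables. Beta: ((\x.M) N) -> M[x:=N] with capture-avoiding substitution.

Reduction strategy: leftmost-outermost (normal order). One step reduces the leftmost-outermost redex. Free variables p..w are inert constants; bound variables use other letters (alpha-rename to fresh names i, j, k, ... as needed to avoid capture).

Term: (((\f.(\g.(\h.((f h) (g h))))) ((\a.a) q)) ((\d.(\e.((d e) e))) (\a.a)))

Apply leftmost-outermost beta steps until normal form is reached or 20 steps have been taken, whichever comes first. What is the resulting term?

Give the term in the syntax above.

Answer: (\h.((q h) (h h)))

Derivation:
Step 0: (((\f.(\g.(\h.((f h) (g h))))) ((\a.a) q)) ((\d.(\e.((d e) e))) (\a.a)))
Step 1: ((\g.(\h.((((\a.a) q) h) (g h)))) ((\d.(\e.((d e) e))) (\a.a)))
Step 2: (\h.((((\a.a) q) h) (((\d.(\e.((d e) e))) (\a.a)) h)))
Step 3: (\h.((q h) (((\d.(\e.((d e) e))) (\a.a)) h)))
Step 4: (\h.((q h) ((\e.(((\a.a) e) e)) h)))
Step 5: (\h.((q h) (((\a.a) h) h)))
Step 6: (\h.((q h) (h h)))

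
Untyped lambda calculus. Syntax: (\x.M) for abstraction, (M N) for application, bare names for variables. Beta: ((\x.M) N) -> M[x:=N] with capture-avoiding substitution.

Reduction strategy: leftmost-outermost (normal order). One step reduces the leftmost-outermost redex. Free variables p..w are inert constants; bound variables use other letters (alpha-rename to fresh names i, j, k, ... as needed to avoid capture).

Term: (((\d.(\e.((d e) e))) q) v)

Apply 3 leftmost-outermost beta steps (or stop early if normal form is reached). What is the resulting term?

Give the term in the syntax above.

Answer: ((q v) v)

Derivation:
Step 0: (((\d.(\e.((d e) e))) q) v)
Step 1: ((\e.((q e) e)) v)
Step 2: ((q v) v)
Step 3: (normal form reached)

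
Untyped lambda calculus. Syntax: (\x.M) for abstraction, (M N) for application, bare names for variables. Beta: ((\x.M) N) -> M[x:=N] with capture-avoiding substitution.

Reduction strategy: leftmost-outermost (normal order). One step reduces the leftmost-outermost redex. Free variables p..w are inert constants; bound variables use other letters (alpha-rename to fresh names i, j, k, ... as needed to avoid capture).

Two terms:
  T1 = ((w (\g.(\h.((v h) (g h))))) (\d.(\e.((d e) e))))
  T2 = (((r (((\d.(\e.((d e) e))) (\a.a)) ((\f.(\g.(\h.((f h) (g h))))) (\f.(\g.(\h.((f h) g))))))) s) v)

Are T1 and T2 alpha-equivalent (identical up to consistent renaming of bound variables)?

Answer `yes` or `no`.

Answer: no

Derivation:
Term 1: ((w (\g.(\h.((v h) (g h))))) (\d.(\e.((d e) e))))
Term 2: (((r (((\d.(\e.((d e) e))) (\a.a)) ((\f.(\g.(\h.((f h) (g h))))) (\f.(\g.(\h.((f h) g))))))) s) v)
Alpha-equivalence: compare structure up to binder renaming.
Result: False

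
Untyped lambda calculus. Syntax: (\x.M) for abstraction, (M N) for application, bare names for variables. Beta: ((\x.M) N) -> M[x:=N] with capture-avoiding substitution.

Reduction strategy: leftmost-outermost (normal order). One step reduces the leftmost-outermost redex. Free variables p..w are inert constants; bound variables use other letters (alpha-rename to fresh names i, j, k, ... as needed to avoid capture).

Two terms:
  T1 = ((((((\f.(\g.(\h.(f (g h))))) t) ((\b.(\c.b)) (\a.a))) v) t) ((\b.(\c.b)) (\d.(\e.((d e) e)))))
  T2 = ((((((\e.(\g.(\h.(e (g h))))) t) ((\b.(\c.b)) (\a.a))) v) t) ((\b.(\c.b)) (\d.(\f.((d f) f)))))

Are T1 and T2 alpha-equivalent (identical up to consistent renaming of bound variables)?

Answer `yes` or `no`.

Term 1: ((((((\f.(\g.(\h.(f (g h))))) t) ((\b.(\c.b)) (\a.a))) v) t) ((\b.(\c.b)) (\d.(\e.((d e) e)))))
Term 2: ((((((\e.(\g.(\h.(e (g h))))) t) ((\b.(\c.b)) (\a.a))) v) t) ((\b.(\c.b)) (\d.(\f.((d f) f)))))
Alpha-equivalence: compare structure up to binder renaming.
Result: True

Answer: yes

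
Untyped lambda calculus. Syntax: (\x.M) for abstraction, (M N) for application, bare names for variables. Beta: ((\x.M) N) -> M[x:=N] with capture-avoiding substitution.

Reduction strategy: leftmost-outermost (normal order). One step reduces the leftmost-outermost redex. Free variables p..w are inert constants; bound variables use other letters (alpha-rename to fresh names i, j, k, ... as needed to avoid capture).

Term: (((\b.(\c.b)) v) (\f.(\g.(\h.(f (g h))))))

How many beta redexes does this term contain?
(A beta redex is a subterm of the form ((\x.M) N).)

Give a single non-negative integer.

Answer: 1

Derivation:
Term: (((\b.(\c.b)) v) (\f.(\g.(\h.(f (g h))))))
  Redex: ((\b.(\c.b)) v)
Total redexes: 1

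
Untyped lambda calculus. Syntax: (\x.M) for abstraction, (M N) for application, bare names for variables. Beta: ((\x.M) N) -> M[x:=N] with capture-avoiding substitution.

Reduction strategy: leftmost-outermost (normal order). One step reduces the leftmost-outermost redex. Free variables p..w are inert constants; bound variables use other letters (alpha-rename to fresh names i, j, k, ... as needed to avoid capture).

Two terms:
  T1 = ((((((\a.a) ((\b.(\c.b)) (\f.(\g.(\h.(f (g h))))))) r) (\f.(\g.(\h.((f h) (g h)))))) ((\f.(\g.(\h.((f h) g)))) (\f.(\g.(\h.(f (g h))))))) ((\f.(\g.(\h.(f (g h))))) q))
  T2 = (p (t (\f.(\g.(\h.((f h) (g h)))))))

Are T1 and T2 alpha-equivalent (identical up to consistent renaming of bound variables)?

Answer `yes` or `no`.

Term 1: ((((((\a.a) ((\b.(\c.b)) (\f.(\g.(\h.(f (g h))))))) r) (\f.(\g.(\h.((f h) (g h)))))) ((\f.(\g.(\h.((f h) g)))) (\f.(\g.(\h.(f (g h))))))) ((\f.(\g.(\h.(f (g h))))) q))
Term 2: (p (t (\f.(\g.(\h.((f h) (g h)))))))
Alpha-equivalence: compare structure up to binder renaming.
Result: False

Answer: no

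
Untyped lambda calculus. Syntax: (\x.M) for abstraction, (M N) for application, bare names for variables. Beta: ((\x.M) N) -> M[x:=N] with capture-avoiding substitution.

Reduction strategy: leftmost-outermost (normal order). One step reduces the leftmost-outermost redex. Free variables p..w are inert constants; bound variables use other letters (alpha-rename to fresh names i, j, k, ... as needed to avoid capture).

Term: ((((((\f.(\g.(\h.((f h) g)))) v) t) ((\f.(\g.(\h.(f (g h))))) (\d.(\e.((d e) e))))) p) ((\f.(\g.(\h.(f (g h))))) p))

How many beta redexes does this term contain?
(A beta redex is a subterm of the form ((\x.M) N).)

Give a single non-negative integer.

Term: ((((((\f.(\g.(\h.((f h) g)))) v) t) ((\f.(\g.(\h.(f (g h))))) (\d.(\e.((d e) e))))) p) ((\f.(\g.(\h.(f (g h))))) p))
  Redex: ((\f.(\g.(\h.((f h) g)))) v)
  Redex: ((\f.(\g.(\h.(f (g h))))) (\d.(\e.((d e) e))))
  Redex: ((\f.(\g.(\h.(f (g h))))) p)
Total redexes: 3

Answer: 3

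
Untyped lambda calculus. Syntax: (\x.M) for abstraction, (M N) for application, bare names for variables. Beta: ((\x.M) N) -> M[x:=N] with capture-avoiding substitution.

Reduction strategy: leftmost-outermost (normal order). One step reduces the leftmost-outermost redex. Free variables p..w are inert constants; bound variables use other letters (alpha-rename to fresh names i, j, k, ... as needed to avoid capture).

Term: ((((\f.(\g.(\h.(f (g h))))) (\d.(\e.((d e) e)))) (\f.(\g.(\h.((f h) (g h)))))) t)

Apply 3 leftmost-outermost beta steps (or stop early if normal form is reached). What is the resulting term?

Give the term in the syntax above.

Step 0: ((((\f.(\g.(\h.(f (g h))))) (\d.(\e.((d e) e)))) (\f.(\g.(\h.((f h) (g h)))))) t)
Step 1: (((\g.(\h.((\d.(\e.((d e) e))) (g h)))) (\f.(\g.(\h.((f h) (g h)))))) t)
Step 2: ((\h.((\d.(\e.((d e) e))) ((\f.(\g.(\h.((f h) (g h))))) h))) t)
Step 3: ((\d.(\e.((d e) e))) ((\f.(\g.(\h.((f h) (g h))))) t))

Answer: ((\d.(\e.((d e) e))) ((\f.(\g.(\h.((f h) (g h))))) t))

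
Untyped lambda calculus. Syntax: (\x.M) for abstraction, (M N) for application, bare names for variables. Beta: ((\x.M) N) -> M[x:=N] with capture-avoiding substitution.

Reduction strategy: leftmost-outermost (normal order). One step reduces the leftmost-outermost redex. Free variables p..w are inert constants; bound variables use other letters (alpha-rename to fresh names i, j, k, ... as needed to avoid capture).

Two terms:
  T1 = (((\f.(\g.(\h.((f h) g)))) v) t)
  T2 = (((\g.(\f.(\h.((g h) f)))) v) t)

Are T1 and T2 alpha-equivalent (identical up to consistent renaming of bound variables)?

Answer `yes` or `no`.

Term 1: (((\f.(\g.(\h.((f h) g)))) v) t)
Term 2: (((\g.(\f.(\h.((g h) f)))) v) t)
Alpha-equivalence: compare structure up to binder renaming.
Result: True

Answer: yes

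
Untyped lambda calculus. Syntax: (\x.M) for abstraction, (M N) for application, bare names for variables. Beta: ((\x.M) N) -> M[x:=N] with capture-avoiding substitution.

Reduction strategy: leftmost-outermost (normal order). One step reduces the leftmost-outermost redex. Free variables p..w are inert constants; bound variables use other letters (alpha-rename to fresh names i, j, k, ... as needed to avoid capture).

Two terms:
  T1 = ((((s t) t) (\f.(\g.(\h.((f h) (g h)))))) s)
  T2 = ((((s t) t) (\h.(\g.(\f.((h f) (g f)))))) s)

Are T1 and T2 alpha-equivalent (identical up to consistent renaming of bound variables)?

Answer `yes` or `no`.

Term 1: ((((s t) t) (\f.(\g.(\h.((f h) (g h)))))) s)
Term 2: ((((s t) t) (\h.(\g.(\f.((h f) (g f)))))) s)
Alpha-equivalence: compare structure up to binder renaming.
Result: True

Answer: yes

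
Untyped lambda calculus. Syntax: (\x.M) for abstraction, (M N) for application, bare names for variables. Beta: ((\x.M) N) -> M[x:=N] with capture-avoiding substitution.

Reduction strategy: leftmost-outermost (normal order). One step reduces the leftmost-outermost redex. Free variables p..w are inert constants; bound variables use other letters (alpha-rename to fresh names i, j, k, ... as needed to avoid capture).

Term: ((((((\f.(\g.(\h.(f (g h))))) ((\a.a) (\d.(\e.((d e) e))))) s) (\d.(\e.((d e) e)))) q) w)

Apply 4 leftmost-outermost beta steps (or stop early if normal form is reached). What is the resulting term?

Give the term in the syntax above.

Answer: ((((\d.(\e.((d e) e))) (s (\d.(\e.((d e) e))))) q) w)

Derivation:
Step 0: ((((((\f.(\g.(\h.(f (g h))))) ((\a.a) (\d.(\e.((d e) e))))) s) (\d.(\e.((d e) e)))) q) w)
Step 1: (((((\g.(\h.(((\a.a) (\d.(\e.((d e) e)))) (g h)))) s) (\d.(\e.((d e) e)))) q) w)
Step 2: ((((\h.(((\a.a) (\d.(\e.((d e) e)))) (s h))) (\d.(\e.((d e) e)))) q) w)
Step 3: (((((\a.a) (\d.(\e.((d e) e)))) (s (\d.(\e.((d e) e))))) q) w)
Step 4: ((((\d.(\e.((d e) e))) (s (\d.(\e.((d e) e))))) q) w)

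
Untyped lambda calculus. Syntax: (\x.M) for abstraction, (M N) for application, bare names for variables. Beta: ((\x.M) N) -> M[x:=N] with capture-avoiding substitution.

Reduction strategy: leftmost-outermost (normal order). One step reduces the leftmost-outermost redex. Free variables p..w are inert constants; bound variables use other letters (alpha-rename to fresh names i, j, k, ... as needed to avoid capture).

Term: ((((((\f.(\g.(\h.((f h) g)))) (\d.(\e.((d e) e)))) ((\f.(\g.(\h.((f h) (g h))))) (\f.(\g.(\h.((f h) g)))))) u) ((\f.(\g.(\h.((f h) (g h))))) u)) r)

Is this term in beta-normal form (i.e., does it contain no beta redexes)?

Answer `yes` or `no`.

Term: ((((((\f.(\g.(\h.((f h) g)))) (\d.(\e.((d e) e)))) ((\f.(\g.(\h.((f h) (g h))))) (\f.(\g.(\h.((f h) g)))))) u) ((\f.(\g.(\h.((f h) (g h))))) u)) r)
Found 3 beta redex(es).

Answer: no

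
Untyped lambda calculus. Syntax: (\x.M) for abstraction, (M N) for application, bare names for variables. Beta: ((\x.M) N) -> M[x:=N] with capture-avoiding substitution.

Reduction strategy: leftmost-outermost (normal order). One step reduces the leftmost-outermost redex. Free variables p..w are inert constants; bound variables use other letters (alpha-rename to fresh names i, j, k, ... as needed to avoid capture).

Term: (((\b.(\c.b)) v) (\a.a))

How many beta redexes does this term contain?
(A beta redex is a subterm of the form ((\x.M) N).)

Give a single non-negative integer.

Term: (((\b.(\c.b)) v) (\a.a))
  Redex: ((\b.(\c.b)) v)
Total redexes: 1

Answer: 1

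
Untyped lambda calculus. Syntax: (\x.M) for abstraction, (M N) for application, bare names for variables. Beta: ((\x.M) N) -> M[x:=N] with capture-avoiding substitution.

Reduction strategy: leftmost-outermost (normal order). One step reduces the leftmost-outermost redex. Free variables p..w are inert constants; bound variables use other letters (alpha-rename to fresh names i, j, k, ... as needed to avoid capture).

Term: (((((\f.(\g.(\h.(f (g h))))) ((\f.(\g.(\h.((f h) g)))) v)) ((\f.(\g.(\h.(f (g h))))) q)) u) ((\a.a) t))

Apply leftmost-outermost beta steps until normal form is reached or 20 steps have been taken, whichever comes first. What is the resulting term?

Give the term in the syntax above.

Step 0: (((((\f.(\g.(\h.(f (g h))))) ((\f.(\g.(\h.((f h) g)))) v)) ((\f.(\g.(\h.(f (g h))))) q)) u) ((\a.a) t))
Step 1: ((((\g.(\h.(((\f.(\g.(\h.((f h) g)))) v) (g h)))) ((\f.(\g.(\h.(f (g h))))) q)) u) ((\a.a) t))
Step 2: (((\h.(((\f.(\g.(\h.((f h) g)))) v) (((\f.(\g.(\h.(f (g h))))) q) h))) u) ((\a.a) t))
Step 3: ((((\f.(\g.(\h.((f h) g)))) v) (((\f.(\g.(\h.(f (g h))))) q) u)) ((\a.a) t))
Step 4: (((\g.(\h.((v h) g))) (((\f.(\g.(\h.(f (g h))))) q) u)) ((\a.a) t))
Step 5: ((\h.((v h) (((\f.(\g.(\h.(f (g h))))) q) u))) ((\a.a) t))
Step 6: ((v ((\a.a) t)) (((\f.(\g.(\h.(f (g h))))) q) u))
Step 7: ((v t) (((\f.(\g.(\h.(f (g h))))) q) u))
Step 8: ((v t) ((\g.(\h.(q (g h)))) u))
Step 9: ((v t) (\h.(q (u h))))

Answer: ((v t) (\h.(q (u h))))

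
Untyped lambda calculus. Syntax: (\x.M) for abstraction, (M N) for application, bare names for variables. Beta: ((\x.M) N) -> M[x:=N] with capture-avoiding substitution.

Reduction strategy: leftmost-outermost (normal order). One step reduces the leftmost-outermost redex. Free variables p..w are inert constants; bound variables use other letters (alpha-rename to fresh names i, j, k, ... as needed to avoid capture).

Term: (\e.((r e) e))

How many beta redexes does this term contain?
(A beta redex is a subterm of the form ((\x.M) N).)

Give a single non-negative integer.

Term: (\e.((r e) e))
  (no redexes)
Total redexes: 0

Answer: 0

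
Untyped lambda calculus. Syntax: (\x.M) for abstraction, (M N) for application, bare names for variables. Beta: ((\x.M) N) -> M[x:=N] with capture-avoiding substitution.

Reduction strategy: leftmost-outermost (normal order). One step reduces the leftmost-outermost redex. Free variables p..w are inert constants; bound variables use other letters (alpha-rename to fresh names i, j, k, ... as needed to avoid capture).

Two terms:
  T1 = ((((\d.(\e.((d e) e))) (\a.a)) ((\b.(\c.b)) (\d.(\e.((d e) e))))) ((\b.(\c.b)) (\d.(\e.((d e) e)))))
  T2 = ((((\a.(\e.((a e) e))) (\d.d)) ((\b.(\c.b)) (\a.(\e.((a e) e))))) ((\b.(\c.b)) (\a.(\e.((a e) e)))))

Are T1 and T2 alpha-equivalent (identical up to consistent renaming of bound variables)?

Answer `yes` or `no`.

Term 1: ((((\d.(\e.((d e) e))) (\a.a)) ((\b.(\c.b)) (\d.(\e.((d e) e))))) ((\b.(\c.b)) (\d.(\e.((d e) e)))))
Term 2: ((((\a.(\e.((a e) e))) (\d.d)) ((\b.(\c.b)) (\a.(\e.((a e) e))))) ((\b.(\c.b)) (\a.(\e.((a e) e)))))
Alpha-equivalence: compare structure up to binder renaming.
Result: True

Answer: yes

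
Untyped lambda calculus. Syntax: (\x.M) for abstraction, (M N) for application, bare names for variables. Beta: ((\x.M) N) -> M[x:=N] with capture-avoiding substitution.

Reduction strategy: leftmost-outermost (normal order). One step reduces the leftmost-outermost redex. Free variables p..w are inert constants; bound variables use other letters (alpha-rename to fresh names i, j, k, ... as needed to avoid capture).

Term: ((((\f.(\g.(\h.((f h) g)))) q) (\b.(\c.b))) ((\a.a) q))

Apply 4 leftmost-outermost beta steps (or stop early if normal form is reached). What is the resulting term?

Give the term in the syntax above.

Step 0: ((((\f.(\g.(\h.((f h) g)))) q) (\b.(\c.b))) ((\a.a) q))
Step 1: (((\g.(\h.((q h) g))) (\b.(\c.b))) ((\a.a) q))
Step 2: ((\h.((q h) (\b.(\c.b)))) ((\a.a) q))
Step 3: ((q ((\a.a) q)) (\b.(\c.b)))
Step 4: ((q q) (\b.(\c.b)))

Answer: ((q q) (\b.(\c.b)))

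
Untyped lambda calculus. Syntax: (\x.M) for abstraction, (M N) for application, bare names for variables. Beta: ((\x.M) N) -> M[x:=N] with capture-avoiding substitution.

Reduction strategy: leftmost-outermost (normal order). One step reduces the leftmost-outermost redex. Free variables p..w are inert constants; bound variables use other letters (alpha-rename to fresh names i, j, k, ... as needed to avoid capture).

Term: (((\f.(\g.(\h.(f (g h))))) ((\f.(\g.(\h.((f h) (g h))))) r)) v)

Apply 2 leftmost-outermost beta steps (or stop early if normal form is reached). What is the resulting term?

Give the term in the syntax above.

Step 0: (((\f.(\g.(\h.(f (g h))))) ((\f.(\g.(\h.((f h) (g h))))) r)) v)
Step 1: ((\g.(\h.(((\f.(\g.(\h.((f h) (g h))))) r) (g h)))) v)
Step 2: (\h.(((\f.(\g.(\h.((f h) (g h))))) r) (v h)))

Answer: (\h.(((\f.(\g.(\h.((f h) (g h))))) r) (v h)))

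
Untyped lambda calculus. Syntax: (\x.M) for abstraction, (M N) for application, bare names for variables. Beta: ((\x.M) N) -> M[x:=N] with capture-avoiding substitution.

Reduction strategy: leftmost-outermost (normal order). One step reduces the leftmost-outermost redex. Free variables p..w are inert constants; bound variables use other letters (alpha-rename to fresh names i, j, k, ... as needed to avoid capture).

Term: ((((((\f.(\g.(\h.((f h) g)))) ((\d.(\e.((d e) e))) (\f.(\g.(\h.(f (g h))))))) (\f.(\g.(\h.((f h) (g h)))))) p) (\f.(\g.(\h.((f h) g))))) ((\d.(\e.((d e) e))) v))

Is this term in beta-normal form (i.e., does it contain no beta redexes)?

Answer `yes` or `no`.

Answer: no

Derivation:
Term: ((((((\f.(\g.(\h.((f h) g)))) ((\d.(\e.((d e) e))) (\f.(\g.(\h.(f (g h))))))) (\f.(\g.(\h.((f h) (g h)))))) p) (\f.(\g.(\h.((f h) g))))) ((\d.(\e.((d e) e))) v))
Found 3 beta redex(es).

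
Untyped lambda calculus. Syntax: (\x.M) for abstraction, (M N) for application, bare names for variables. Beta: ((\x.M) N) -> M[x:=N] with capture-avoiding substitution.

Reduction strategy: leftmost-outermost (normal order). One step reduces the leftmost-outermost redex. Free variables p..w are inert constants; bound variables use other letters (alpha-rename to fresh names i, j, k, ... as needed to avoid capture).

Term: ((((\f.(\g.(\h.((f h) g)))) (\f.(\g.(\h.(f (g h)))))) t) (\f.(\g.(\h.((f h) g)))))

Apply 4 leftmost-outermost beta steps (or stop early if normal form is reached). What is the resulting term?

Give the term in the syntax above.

Step 0: ((((\f.(\g.(\h.((f h) g)))) (\f.(\g.(\h.(f (g h)))))) t) (\f.(\g.(\h.((f h) g)))))
Step 1: (((\g.(\h.(((\f.(\g.(\h.(f (g h))))) h) g))) t) (\f.(\g.(\h.((f h) g)))))
Step 2: ((\h.(((\f.(\g.(\h.(f (g h))))) h) t)) (\f.(\g.(\h.((f h) g)))))
Step 3: (((\f.(\g.(\h.(f (g h))))) (\f.(\g.(\h.((f h) g))))) t)
Step 4: ((\g.(\h.((\f.(\g.(\h.((f h) g)))) (g h)))) t)

Answer: ((\g.(\h.((\f.(\g.(\h.((f h) g)))) (g h)))) t)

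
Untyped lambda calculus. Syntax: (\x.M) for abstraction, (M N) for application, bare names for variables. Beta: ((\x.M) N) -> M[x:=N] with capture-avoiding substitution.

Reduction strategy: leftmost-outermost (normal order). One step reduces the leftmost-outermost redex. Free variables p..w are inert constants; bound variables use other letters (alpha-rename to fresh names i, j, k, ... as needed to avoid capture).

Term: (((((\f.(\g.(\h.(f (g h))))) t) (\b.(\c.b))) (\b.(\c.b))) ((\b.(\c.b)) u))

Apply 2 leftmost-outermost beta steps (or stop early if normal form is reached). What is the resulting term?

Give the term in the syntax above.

Answer: (((\h.(t ((\b.(\c.b)) h))) (\b.(\c.b))) ((\b.(\c.b)) u))

Derivation:
Step 0: (((((\f.(\g.(\h.(f (g h))))) t) (\b.(\c.b))) (\b.(\c.b))) ((\b.(\c.b)) u))
Step 1: ((((\g.(\h.(t (g h)))) (\b.(\c.b))) (\b.(\c.b))) ((\b.(\c.b)) u))
Step 2: (((\h.(t ((\b.(\c.b)) h))) (\b.(\c.b))) ((\b.(\c.b)) u))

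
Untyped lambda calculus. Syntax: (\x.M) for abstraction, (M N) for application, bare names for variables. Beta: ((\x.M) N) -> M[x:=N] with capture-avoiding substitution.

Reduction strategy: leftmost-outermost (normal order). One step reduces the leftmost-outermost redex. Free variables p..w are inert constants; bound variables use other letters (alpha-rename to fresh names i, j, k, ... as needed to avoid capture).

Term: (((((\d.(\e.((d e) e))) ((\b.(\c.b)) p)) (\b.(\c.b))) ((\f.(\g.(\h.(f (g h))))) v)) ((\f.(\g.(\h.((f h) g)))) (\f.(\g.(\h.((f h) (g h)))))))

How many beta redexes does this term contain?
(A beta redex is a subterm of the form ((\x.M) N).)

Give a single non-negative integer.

Answer: 4

Derivation:
Term: (((((\d.(\e.((d e) e))) ((\b.(\c.b)) p)) (\b.(\c.b))) ((\f.(\g.(\h.(f (g h))))) v)) ((\f.(\g.(\h.((f h) g)))) (\f.(\g.(\h.((f h) (g h)))))))
  Redex: ((\d.(\e.((d e) e))) ((\b.(\c.b)) p))
  Redex: ((\b.(\c.b)) p)
  Redex: ((\f.(\g.(\h.(f (g h))))) v)
  Redex: ((\f.(\g.(\h.((f h) g)))) (\f.(\g.(\h.((f h) (g h))))))
Total redexes: 4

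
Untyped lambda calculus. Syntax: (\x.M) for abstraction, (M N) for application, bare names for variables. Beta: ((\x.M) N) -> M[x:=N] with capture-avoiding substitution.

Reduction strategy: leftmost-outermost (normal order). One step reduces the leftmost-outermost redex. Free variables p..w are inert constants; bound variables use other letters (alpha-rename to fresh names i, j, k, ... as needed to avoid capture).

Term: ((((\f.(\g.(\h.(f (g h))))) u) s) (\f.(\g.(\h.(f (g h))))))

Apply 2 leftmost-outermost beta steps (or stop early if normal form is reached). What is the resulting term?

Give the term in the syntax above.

Answer: ((\h.(u (s h))) (\f.(\g.(\h.(f (g h))))))

Derivation:
Step 0: ((((\f.(\g.(\h.(f (g h))))) u) s) (\f.(\g.(\h.(f (g h))))))
Step 1: (((\g.(\h.(u (g h)))) s) (\f.(\g.(\h.(f (g h))))))
Step 2: ((\h.(u (s h))) (\f.(\g.(\h.(f (g h))))))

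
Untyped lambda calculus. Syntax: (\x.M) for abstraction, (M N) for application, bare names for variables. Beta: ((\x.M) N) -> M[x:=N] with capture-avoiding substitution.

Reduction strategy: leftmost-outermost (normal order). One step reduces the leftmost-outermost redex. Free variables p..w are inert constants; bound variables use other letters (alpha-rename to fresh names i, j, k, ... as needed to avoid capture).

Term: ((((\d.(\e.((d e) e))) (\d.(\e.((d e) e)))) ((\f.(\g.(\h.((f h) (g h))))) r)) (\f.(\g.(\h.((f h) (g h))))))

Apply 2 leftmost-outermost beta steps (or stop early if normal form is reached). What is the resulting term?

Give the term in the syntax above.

Step 0: ((((\d.(\e.((d e) e))) (\d.(\e.((d e) e)))) ((\f.(\g.(\h.((f h) (g h))))) r)) (\f.(\g.(\h.((f h) (g h))))))
Step 1: (((\e.(((\d.(\e.((d e) e))) e) e)) ((\f.(\g.(\h.((f h) (g h))))) r)) (\f.(\g.(\h.((f h) (g h))))))
Step 2: ((((\d.(\e.((d e) e))) ((\f.(\g.(\h.((f h) (g h))))) r)) ((\f.(\g.(\h.((f h) (g h))))) r)) (\f.(\g.(\h.((f h) (g h))))))

Answer: ((((\d.(\e.((d e) e))) ((\f.(\g.(\h.((f h) (g h))))) r)) ((\f.(\g.(\h.((f h) (g h))))) r)) (\f.(\g.(\h.((f h) (g h))))))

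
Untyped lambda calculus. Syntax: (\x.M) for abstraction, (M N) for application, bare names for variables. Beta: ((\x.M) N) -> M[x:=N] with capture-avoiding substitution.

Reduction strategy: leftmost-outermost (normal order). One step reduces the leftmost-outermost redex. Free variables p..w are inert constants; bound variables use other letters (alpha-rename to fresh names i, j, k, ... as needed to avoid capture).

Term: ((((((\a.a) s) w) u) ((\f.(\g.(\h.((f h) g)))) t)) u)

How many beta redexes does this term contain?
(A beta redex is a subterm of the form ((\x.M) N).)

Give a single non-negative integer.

Answer: 2

Derivation:
Term: ((((((\a.a) s) w) u) ((\f.(\g.(\h.((f h) g)))) t)) u)
  Redex: ((\a.a) s)
  Redex: ((\f.(\g.(\h.((f h) g)))) t)
Total redexes: 2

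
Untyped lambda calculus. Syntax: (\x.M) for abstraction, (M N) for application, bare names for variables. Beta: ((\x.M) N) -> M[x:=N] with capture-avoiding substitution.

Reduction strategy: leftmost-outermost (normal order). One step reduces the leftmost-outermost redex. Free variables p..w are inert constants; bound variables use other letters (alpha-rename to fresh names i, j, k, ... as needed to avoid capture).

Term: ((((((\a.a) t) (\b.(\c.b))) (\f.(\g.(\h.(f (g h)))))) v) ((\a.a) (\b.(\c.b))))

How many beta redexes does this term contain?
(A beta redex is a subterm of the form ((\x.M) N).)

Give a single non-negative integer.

Answer: 2

Derivation:
Term: ((((((\a.a) t) (\b.(\c.b))) (\f.(\g.(\h.(f (g h)))))) v) ((\a.a) (\b.(\c.b))))
  Redex: ((\a.a) t)
  Redex: ((\a.a) (\b.(\c.b)))
Total redexes: 2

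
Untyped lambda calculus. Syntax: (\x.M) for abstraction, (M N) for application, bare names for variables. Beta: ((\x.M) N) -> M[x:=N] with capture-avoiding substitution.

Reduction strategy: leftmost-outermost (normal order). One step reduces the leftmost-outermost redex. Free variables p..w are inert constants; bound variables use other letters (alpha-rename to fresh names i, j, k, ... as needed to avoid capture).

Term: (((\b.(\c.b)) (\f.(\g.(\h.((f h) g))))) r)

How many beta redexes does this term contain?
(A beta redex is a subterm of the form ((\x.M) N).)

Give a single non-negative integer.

Term: (((\b.(\c.b)) (\f.(\g.(\h.((f h) g))))) r)
  Redex: ((\b.(\c.b)) (\f.(\g.(\h.((f h) g)))))
Total redexes: 1

Answer: 1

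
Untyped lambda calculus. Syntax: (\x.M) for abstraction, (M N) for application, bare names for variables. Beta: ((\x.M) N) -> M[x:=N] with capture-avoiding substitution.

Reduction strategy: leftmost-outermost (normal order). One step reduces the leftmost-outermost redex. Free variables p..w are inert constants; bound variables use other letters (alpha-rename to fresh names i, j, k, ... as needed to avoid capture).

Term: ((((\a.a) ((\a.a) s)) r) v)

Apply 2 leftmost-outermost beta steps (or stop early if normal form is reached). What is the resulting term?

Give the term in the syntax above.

Answer: ((s r) v)

Derivation:
Step 0: ((((\a.a) ((\a.a) s)) r) v)
Step 1: ((((\a.a) s) r) v)
Step 2: ((s r) v)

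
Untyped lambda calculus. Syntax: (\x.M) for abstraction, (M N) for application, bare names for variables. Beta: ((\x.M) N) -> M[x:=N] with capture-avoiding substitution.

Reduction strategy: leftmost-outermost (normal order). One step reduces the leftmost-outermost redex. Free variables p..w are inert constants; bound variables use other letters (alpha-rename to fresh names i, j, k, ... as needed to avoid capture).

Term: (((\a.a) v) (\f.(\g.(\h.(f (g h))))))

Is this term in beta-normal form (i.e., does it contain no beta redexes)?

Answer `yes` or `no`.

Answer: no

Derivation:
Term: (((\a.a) v) (\f.(\g.(\h.(f (g h))))))
Found 1 beta redex(es).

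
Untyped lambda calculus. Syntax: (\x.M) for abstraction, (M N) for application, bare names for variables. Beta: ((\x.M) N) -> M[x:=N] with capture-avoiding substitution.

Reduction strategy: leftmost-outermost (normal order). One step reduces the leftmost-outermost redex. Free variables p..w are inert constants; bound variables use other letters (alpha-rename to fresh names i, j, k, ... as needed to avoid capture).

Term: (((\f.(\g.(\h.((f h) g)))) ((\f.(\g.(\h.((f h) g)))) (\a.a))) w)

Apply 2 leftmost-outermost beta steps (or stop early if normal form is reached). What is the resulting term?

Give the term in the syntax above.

Step 0: (((\f.(\g.(\h.((f h) g)))) ((\f.(\g.(\h.((f h) g)))) (\a.a))) w)
Step 1: ((\g.(\h.((((\f.(\g.(\h.((f h) g)))) (\a.a)) h) g))) w)
Step 2: (\h.((((\f.(\g.(\h.((f h) g)))) (\a.a)) h) w))

Answer: (\h.((((\f.(\g.(\h.((f h) g)))) (\a.a)) h) w))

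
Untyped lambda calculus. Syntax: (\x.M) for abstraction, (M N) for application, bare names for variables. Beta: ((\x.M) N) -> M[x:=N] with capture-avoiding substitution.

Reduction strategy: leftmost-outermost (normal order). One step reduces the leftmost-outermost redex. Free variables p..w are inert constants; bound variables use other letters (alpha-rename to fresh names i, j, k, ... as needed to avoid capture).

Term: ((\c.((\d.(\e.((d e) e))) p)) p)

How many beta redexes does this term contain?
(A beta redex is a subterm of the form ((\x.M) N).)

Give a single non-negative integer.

Term: ((\c.((\d.(\e.((d e) e))) p)) p)
  Redex: ((\c.((\d.(\e.((d e) e))) p)) p)
  Redex: ((\d.(\e.((d e) e))) p)
Total redexes: 2

Answer: 2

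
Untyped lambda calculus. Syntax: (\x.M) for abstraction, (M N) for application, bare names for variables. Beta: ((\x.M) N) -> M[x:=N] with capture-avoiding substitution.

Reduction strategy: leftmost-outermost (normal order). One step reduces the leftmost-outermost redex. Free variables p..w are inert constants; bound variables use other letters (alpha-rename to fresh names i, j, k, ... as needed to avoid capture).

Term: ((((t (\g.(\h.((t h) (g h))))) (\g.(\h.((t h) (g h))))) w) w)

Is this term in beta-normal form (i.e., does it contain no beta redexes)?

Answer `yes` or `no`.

Answer: yes

Derivation:
Term: ((((t (\g.(\h.((t h) (g h))))) (\g.(\h.((t h) (g h))))) w) w)
No beta redexes found.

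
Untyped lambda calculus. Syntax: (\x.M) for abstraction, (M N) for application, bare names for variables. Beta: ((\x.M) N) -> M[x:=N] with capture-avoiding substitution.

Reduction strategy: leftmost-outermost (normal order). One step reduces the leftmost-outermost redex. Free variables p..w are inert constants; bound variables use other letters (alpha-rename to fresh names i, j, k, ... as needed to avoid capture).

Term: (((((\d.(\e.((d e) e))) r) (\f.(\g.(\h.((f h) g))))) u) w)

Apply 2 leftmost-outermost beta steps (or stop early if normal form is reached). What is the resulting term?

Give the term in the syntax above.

Step 0: (((((\d.(\e.((d e) e))) r) (\f.(\g.(\h.((f h) g))))) u) w)
Step 1: ((((\e.((r e) e)) (\f.(\g.(\h.((f h) g))))) u) w)
Step 2: ((((r (\f.(\g.(\h.((f h) g))))) (\f.(\g.(\h.((f h) g))))) u) w)

Answer: ((((r (\f.(\g.(\h.((f h) g))))) (\f.(\g.(\h.((f h) g))))) u) w)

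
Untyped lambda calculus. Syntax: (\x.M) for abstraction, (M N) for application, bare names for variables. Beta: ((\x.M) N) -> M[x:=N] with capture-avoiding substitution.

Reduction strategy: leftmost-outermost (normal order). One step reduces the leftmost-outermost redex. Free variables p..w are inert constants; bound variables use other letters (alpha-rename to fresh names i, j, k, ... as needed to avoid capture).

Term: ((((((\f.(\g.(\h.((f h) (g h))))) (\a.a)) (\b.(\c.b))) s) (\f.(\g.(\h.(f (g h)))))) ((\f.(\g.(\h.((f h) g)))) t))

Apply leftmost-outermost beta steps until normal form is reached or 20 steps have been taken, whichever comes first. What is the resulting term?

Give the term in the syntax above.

Answer: (((s (\c.s)) (\f.(\g.(\h.(f (g h)))))) (\g.(\h.((t h) g))))

Derivation:
Step 0: ((((((\f.(\g.(\h.((f h) (g h))))) (\a.a)) (\b.(\c.b))) s) (\f.(\g.(\h.(f (g h)))))) ((\f.(\g.(\h.((f h) g)))) t))
Step 1: (((((\g.(\h.(((\a.a) h) (g h)))) (\b.(\c.b))) s) (\f.(\g.(\h.(f (g h)))))) ((\f.(\g.(\h.((f h) g)))) t))
Step 2: ((((\h.(((\a.a) h) ((\b.(\c.b)) h))) s) (\f.(\g.(\h.(f (g h)))))) ((\f.(\g.(\h.((f h) g)))) t))
Step 3: (((((\a.a) s) ((\b.(\c.b)) s)) (\f.(\g.(\h.(f (g h)))))) ((\f.(\g.(\h.((f h) g)))) t))
Step 4: (((s ((\b.(\c.b)) s)) (\f.(\g.(\h.(f (g h)))))) ((\f.(\g.(\h.((f h) g)))) t))
Step 5: (((s (\c.s)) (\f.(\g.(\h.(f (g h)))))) ((\f.(\g.(\h.((f h) g)))) t))
Step 6: (((s (\c.s)) (\f.(\g.(\h.(f (g h)))))) (\g.(\h.((t h) g))))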